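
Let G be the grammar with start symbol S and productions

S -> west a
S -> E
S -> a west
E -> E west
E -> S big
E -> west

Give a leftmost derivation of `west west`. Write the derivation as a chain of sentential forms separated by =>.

S => E   [S -> E]
E => E west   [E -> E west]
E west => west west   [E -> west]

S => E => E west => west west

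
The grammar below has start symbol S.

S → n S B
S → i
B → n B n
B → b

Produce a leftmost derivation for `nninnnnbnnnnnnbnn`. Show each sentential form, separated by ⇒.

S ⇒ nSB   [S → n S B]
nSB ⇒ nnSBB   [S → n S B]
nnSBB ⇒ nniBB   [S → i]
nniBB ⇒ nninBnB   [B → n B n]
nninBnB ⇒ nninnBnnB   [B → n B n]
nninnBnnB ⇒ nninnnBnnnB   [B → n B n]
nninnnBnnnB ⇒ nninnnnBnnnnB   [B → n B n]
nninnnnBnnnnB ⇒ nninnnnbnnnnB   [B → b]
nninnnnbnnnnB ⇒ nninnnnbnnnnnBn   [B → n B n]
nninnnnbnnnnnBn ⇒ nninnnnbnnnnnnBnn   [B → n B n]
nninnnnbnnnnnnBnn ⇒ nninnnnbnnnnnnbnn   [B → b]

S⇒nSB⇒nnSBB⇒nniBB⇒nninBnB⇒nninnBnnB⇒nninnnBnnnB⇒nninnnnBnnnnB⇒nninnnnbnnnnB⇒nninnnnbnnnnnBn⇒nninnnnbnnnnnnBnn⇒nninnnnbnnnnnnbnn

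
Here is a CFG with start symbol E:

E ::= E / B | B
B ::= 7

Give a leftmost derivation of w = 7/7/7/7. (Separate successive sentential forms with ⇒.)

E ⇒ E/B ⇒ E/B/B ⇒ E/B/B/B ⇒ B/B/B/B ⇒ 7/B/B/B ⇒ 7/7/B/B ⇒ 7/7/7/B ⇒ 7/7/7/7

E ⇒ E/B   [E ::= E / B]
E/B ⇒ E/B/B   [E ::= E / B]
E/B/B ⇒ E/B/B/B   [E ::= E / B]
E/B/B/B ⇒ B/B/B/B   [E ::= B]
B/B/B/B ⇒ 7/B/B/B   [B ::= 7]
7/B/B/B ⇒ 7/7/B/B   [B ::= 7]
7/7/B/B ⇒ 7/7/7/B   [B ::= 7]
7/7/7/B ⇒ 7/7/7/7   [B ::= 7]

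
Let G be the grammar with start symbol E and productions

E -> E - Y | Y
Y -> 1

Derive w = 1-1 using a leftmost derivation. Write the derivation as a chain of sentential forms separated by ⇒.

E ⇒ E-Y ⇒ Y-Y ⇒ 1-Y ⇒ 1-1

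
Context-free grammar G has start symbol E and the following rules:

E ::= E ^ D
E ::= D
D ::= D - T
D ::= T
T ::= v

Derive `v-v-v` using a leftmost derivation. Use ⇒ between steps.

E ⇒ D   [E ::= D]
D ⇒ D-T   [D ::= D - T]
D-T ⇒ D-T-T   [D ::= D - T]
D-T-T ⇒ T-T-T   [D ::= T]
T-T-T ⇒ v-T-T   [T ::= v]
v-T-T ⇒ v-v-T   [T ::= v]
v-v-T ⇒ v-v-v   [T ::= v]

E⇒D⇒D-T⇒D-T-T⇒T-T-T⇒v-T-T⇒v-v-T⇒v-v-v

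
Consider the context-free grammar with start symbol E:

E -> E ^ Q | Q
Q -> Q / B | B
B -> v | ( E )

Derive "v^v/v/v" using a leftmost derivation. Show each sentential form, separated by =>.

E => E^Q   [E -> E ^ Q]
E^Q => Q^Q   [E -> Q]
Q^Q => B^Q   [Q -> B]
B^Q => v^Q   [B -> v]
v^Q => v^Q/B   [Q -> Q / B]
v^Q/B => v^Q/B/B   [Q -> Q / B]
v^Q/B/B => v^B/B/B   [Q -> B]
v^B/B/B => v^v/B/B   [B -> v]
v^v/B/B => v^v/v/B   [B -> v]
v^v/v/B => v^v/v/v   [B -> v]

E => E^Q => Q^Q => B^Q => v^Q => v^Q/B => v^Q/B/B => v^B/B/B => v^v/B/B => v^v/v/B => v^v/v/v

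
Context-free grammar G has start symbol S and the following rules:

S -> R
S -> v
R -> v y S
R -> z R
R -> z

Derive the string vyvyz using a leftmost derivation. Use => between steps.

S => R => vyS => vyR => vyvyS => vyvyR => vyvyz

S => R   [S -> R]
R => vyS   [R -> v y S]
vyS => vyR   [S -> R]
vyR => vyvyS   [R -> v y S]
vyvyS => vyvyR   [S -> R]
vyvyR => vyvyz   [R -> z]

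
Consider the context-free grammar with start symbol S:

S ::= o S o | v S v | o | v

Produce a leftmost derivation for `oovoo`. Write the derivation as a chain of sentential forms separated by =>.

S => oSo => ooSoo => oovoo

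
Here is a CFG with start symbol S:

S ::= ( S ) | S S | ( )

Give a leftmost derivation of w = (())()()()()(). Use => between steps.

S => SS   [S ::= S S]
SS => SSS   [S ::= S S]
SSS => (S)SS   [S ::= ( S )]
(S)SS => (())SS   [S ::= ( )]
(())SS => (())SSS   [S ::= S S]
(())SSS => (())SSSS   [S ::= S S]
(())SSSS => (())SSSSS   [S ::= S S]
(())SSSSS => (())()SSSS   [S ::= ( )]
(())()SSSS => (())()()SSS   [S ::= ( )]
(())()()SSS => (())()()()SS   [S ::= ( )]
(())()()()SS => (())()()()()S   [S ::= ( )]
(())()()()()S => (())()()()()()   [S ::= ( )]

S => SS => SSS => (S)SS => (())SS => (())SSS => (())SSSS => (())SSSSS => (())()SSSS => (())()()SSS => (())()()()SS => (())()()()()S => (())()()()()()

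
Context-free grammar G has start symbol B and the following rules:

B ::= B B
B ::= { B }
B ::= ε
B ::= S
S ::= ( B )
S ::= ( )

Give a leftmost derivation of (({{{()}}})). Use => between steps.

B => BB   [B ::= B B]
BB => SB   [B ::= S]
SB => (B)B   [S ::= ( B )]
(B)B => (S)B   [B ::= S]
(S)B => ((B))B   [S ::= ( B )]
((B))B => (({B}))B   [B ::= { B }]
(({B}))B => (({BB}))B   [B ::= B B]
(({BB}))B => (({{B}B}))B   [B ::= { B }]
(({{B}B}))B => (({{{B}}B}))B   [B ::= { B }]
(({{{B}}B}))B => (({{{S}}B}))B   [B ::= S]
(({{{S}}B}))B => (({{{(B)}}B}))B   [S ::= ( B )]
(({{{(B)}}B}))B => (({{{()}}B}))B   [B ::= ε]
(({{{()}}B}))B => (({{{()}}}))B   [B ::= ε]
(({{{()}}}))B => (({{{()}}}))   [B ::= ε]

B=>BB=>SB=>(B)B=>(S)B=>((B))B=>(({B}))B=>(({BB}))B=>(({{B}B}))B=>(({{{B}}B}))B=>(({{{S}}B}))B=>(({{{(B)}}B}))B=>(({{{()}}B}))B=>(({{{()}}}))B=>(({{{()}}}))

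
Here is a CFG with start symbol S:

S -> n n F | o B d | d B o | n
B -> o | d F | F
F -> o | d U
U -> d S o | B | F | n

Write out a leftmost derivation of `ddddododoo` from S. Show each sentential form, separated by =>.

S => dBo => ddFo => dddUo => ddddSoo => ddddoBdoo => ddddoFdoo => ddddodUdoo => ddddodFdoo => ddddododoo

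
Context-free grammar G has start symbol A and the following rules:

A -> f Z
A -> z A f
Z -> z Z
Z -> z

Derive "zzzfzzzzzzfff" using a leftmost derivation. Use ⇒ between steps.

A ⇒ zAf ⇒ zzAff ⇒ zzzAfff ⇒ zzzfZfff ⇒ zzzfzZfff ⇒ zzzfzzZfff ⇒ zzzfzzzZfff ⇒ zzzfzzzzZfff ⇒ zzzfzzzzzZfff ⇒ zzzfzzzzzzfff

A ⇒ zAf   [A -> z A f]
zAf ⇒ zzAff   [A -> z A f]
zzAff ⇒ zzzAfff   [A -> z A f]
zzzAfff ⇒ zzzfZfff   [A -> f Z]
zzzfZfff ⇒ zzzfzZfff   [Z -> z Z]
zzzfzZfff ⇒ zzzfzzZfff   [Z -> z Z]
zzzfzzZfff ⇒ zzzfzzzZfff   [Z -> z Z]
zzzfzzzZfff ⇒ zzzfzzzzZfff   [Z -> z Z]
zzzfzzzzZfff ⇒ zzzfzzzzzZfff   [Z -> z Z]
zzzfzzzzzZfff ⇒ zzzfzzzzzzfff   [Z -> z]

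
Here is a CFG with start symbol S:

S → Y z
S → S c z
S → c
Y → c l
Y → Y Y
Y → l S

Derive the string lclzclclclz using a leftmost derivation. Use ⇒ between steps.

S ⇒ Yz   [S → Y z]
Yz ⇒ YYz   [Y → Y Y]
YYz ⇒ YYYz   [Y → Y Y]
YYYz ⇒ YYYYz   [Y → Y Y]
YYYYz ⇒ lSYYYz   [Y → l S]
lSYYYz ⇒ lYzYYYz   [S → Y z]
lYzYYYz ⇒ lclzYYYz   [Y → c l]
lclzYYYz ⇒ lclzclYYz   [Y → c l]
lclzclYYz ⇒ lclzclclYz   [Y → c l]
lclzclclYz ⇒ lclzclclclz   [Y → c l]

S⇒Yz⇒YYz⇒YYYz⇒YYYYz⇒lSYYYz⇒lYzYYYz⇒lclzYYYz⇒lclzclYYz⇒lclzclclYz⇒lclzclclclz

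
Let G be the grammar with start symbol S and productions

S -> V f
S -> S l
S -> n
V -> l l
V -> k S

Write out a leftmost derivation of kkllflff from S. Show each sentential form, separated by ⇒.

S ⇒ Vf   [S -> V f]
Vf ⇒ kSf   [V -> k S]
kSf ⇒ kVff   [S -> V f]
kVff ⇒ kkSff   [V -> k S]
kkSff ⇒ kkSlff   [S -> S l]
kkSlff ⇒ kkVflff   [S -> V f]
kkVflff ⇒ kkllflff   [V -> l l]

S⇒Vf⇒kSf⇒kVff⇒kkSff⇒kkSlff⇒kkVflff⇒kkllflff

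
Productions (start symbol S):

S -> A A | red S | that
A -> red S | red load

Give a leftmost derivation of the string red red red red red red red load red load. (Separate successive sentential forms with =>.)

S => red S => red red S => red red red S => red red red red S => red red red red red S => red red red red red red S => red red red red red red A A => red red red red red red red load A => red red red red red red red load red load

S => red S   [S -> red S]
red S => red red S   [S -> red S]
red red S => red red red S   [S -> red S]
red red red S => red red red red S   [S -> red S]
red red red red S => red red red red red S   [S -> red S]
red red red red red S => red red red red red red S   [S -> red S]
red red red red red red S => red red red red red red A A   [S -> A A]
red red red red red red A A => red red red red red red red load A   [A -> red load]
red red red red red red red load A => red red red red red red red load red load   [A -> red load]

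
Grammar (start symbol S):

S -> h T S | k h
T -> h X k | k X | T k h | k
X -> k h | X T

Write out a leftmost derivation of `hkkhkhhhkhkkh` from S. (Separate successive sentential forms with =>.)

S=>hTS=>hTkhS=>hkXkhS=>hkkhkhS=>hkkhkhhTS=>hkkhkhhhXkS=>hkkhkhhhkhkS=>hkkhkhhhkhkkh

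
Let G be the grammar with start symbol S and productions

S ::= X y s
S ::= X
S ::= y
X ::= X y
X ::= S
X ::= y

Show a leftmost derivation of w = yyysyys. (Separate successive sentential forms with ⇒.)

S⇒Xys⇒Xyys⇒Syys⇒Xysyys⇒Xyysyys⇒Syysyys⇒yyysyys

S ⇒ Xys   [S ::= X y s]
Xys ⇒ Xyys   [X ::= X y]
Xyys ⇒ Syys   [X ::= S]
Syys ⇒ Xysyys   [S ::= X y s]
Xysyys ⇒ Xyysyys   [X ::= X y]
Xyysyys ⇒ Syysyys   [X ::= S]
Syysyys ⇒ yyysyys   [S ::= y]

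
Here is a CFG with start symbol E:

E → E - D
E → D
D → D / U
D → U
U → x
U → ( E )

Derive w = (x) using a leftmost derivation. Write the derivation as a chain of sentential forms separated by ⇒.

E⇒D⇒U⇒(E)⇒(D)⇒(U)⇒(x)

E ⇒ D   [E → D]
D ⇒ U   [D → U]
U ⇒ (E)   [U → ( E )]
(E) ⇒ (D)   [E → D]
(D) ⇒ (U)   [D → U]
(U) ⇒ (x)   [U → x]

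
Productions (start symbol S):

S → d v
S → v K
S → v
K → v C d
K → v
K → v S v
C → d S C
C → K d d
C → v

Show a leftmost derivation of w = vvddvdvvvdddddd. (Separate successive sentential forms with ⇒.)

S ⇒ vK ⇒ vvCd ⇒ vvdSCd ⇒ vvddvCd ⇒ vvddvdSCd ⇒ vvddvdvCd ⇒ vvddvdvKddd ⇒ vvddvdvvCdddd ⇒ vvddvdvvKdddddd ⇒ vvddvdvvvdddddd

S ⇒ vK   [S → v K]
vK ⇒ vvCd   [K → v C d]
vvCd ⇒ vvdSCd   [C → d S C]
vvdSCd ⇒ vvddvCd   [S → d v]
vvddvCd ⇒ vvddvdSCd   [C → d S C]
vvddvdSCd ⇒ vvddvdvCd   [S → v]
vvddvdvCd ⇒ vvddvdvKddd   [C → K d d]
vvddvdvKddd ⇒ vvddvdvvCdddd   [K → v C d]
vvddvdvvCdddd ⇒ vvddvdvvKdddddd   [C → K d d]
vvddvdvvKdddddd ⇒ vvddvdvvvdddddd   [K → v]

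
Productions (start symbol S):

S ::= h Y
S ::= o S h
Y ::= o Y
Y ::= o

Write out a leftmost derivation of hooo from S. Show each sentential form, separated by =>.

S => hY => hoY => hooY => hooo

S => hY   [S ::= h Y]
hY => hoY   [Y ::= o Y]
hoY => hooY   [Y ::= o Y]
hooY => hooo   [Y ::= o]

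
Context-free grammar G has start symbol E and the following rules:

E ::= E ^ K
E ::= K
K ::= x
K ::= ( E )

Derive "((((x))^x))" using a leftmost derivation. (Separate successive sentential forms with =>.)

E=>K=>(E)=>(K)=>((E))=>((E^K))=>((K^K))=>(((E)^K))=>(((K)^K))=>((((E))^K))=>((((K))^K))=>((((x))^K))=>((((x))^x))

E => K   [E ::= K]
K => (E)   [K ::= ( E )]
(E) => (K)   [E ::= K]
(K) => ((E))   [K ::= ( E )]
((E)) => ((E^K))   [E ::= E ^ K]
((E^K)) => ((K^K))   [E ::= K]
((K^K)) => (((E)^K))   [K ::= ( E )]
(((E)^K)) => (((K)^K))   [E ::= K]
(((K)^K)) => ((((E))^K))   [K ::= ( E )]
((((E))^K)) => ((((K))^K))   [E ::= K]
((((K))^K)) => ((((x))^K))   [K ::= x]
((((x))^K)) => ((((x))^x))   [K ::= x]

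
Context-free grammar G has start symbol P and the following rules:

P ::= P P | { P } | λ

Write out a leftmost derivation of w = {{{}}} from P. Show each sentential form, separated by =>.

P => {P} => {PP} => {PPP} => {PPPP} => {{P}PPP} => {{PP}PPP} => {{{P}P}PPP} => {{{}P}PPP} => {{{}}PPP} => {{{}}PP} => {{{}}P} => {{{}}}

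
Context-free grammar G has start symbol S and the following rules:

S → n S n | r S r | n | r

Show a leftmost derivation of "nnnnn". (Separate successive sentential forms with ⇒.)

S ⇒ nSn ⇒ nnSnn ⇒ nnnnn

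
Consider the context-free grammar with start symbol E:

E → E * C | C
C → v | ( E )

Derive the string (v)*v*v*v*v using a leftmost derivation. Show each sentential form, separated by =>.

E => E*C => E*C*C => E*C*C*C => E*C*C*C*C => C*C*C*C*C => (E)*C*C*C*C => (C)*C*C*C*C => (v)*C*C*C*C => (v)*v*C*C*C => (v)*v*v*C*C => (v)*v*v*v*C => (v)*v*v*v*v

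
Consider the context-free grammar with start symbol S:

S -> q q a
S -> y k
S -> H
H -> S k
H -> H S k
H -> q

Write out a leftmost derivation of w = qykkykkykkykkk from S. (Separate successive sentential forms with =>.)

S => H => HSk => HSkSk => HSkSkSk => qSkSkSk => qykkSkSk => qykkykkSk => qykkykkHk => qykkykkHSkk => qykkykkSkSkk => qykkykkykkSkk => qykkykkykkykkk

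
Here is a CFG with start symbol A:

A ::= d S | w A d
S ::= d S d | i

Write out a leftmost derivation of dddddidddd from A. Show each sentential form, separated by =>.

A=>dS=>ddSd=>dddSdd=>ddddSddd=>dddddSdddd=>dddddidddd

A => dS   [A ::= d S]
dS => ddSd   [S ::= d S d]
ddSd => dddSdd   [S ::= d S d]
dddSdd => ddddSddd   [S ::= d S d]
ddddSddd => dddddSdddd   [S ::= d S d]
dddddSdddd => dddddidddd   [S ::= i]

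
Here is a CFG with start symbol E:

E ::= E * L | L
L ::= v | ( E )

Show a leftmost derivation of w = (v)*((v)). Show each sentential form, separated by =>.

E => E*L   [E ::= E * L]
E*L => L*L   [E ::= L]
L*L => (E)*L   [L ::= ( E )]
(E)*L => (L)*L   [E ::= L]
(L)*L => (v)*L   [L ::= v]
(v)*L => (v)*(E)   [L ::= ( E )]
(v)*(E) => (v)*(L)   [E ::= L]
(v)*(L) => (v)*((E))   [L ::= ( E )]
(v)*((E)) => (v)*((L))   [E ::= L]
(v)*((L)) => (v)*((v))   [L ::= v]

E => E*L => L*L => (E)*L => (L)*L => (v)*L => (v)*(E) => (v)*(L) => (v)*((E)) => (v)*((L)) => (v)*((v))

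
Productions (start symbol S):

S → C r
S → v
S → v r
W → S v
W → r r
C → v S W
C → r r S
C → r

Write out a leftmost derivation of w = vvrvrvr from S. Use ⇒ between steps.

S ⇒ Cr   [S → C r]
Cr ⇒ vSWr   [C → v S W]
vSWr ⇒ vvrWr   [S → v r]
vvrWr ⇒ vvrSvr   [W → S v]
vvrSvr ⇒ vvrvrvr   [S → v r]

S ⇒ Cr ⇒ vSWr ⇒ vvrWr ⇒ vvrSvr ⇒ vvrvrvr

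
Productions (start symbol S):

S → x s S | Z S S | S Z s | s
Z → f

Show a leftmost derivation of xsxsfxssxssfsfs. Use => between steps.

S => SZs   [S → S Z s]
SZs => SZsZs   [S → S Z s]
SZsZs => xsSZsZs   [S → x s S]
xsSZsZs => xsxsSZsZs   [S → x s S]
xsxsSZsZs => xsxsZSSZsZs   [S → Z S S]
xsxsZSSZsZs => xsxsfSSZsZs   [Z → f]
xsxsfSSZsZs => xsxsfxsSSZsZs   [S → x s S]
xsxsfxsSSZsZs => xsxsfxssSZsZs   [S → s]
xsxsfxssSZsZs => xsxsfxssxsSZsZs   [S → x s S]
xsxsfxssxsSZsZs => xsxsfxssxssZsZs   [S → s]
xsxsfxssxssZsZs => xsxsfxssxssfsZs   [Z → f]
xsxsfxssxssfsZs => xsxsfxssxssfsfs   [Z → f]

S => SZs => SZsZs => xsSZsZs => xsxsSZsZs => xsxsZSSZsZs => xsxsfSSZsZs => xsxsfxsSSZsZs => xsxsfxssSZsZs => xsxsfxssxsSZsZs => xsxsfxssxssZsZs => xsxsfxssxssfsZs => xsxsfxssxssfsfs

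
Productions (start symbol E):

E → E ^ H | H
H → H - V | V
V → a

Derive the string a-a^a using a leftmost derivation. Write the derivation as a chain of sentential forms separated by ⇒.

E ⇒ E^H ⇒ H^H ⇒ H-V^H ⇒ V-V^H ⇒ a-V^H ⇒ a-a^H ⇒ a-a^V ⇒ a-a^a

E ⇒ E^H   [E → E ^ H]
E^H ⇒ H^H   [E → H]
H^H ⇒ H-V^H   [H → H - V]
H-V^H ⇒ V-V^H   [H → V]
V-V^H ⇒ a-V^H   [V → a]
a-V^H ⇒ a-a^H   [V → a]
a-a^H ⇒ a-a^V   [H → V]
a-a^V ⇒ a-a^a   [V → a]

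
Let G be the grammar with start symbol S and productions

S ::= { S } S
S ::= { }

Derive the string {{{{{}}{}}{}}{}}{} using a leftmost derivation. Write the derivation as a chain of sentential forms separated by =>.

S => {S}S => {{S}S}S => {{{S}S}S}S => {{{{S}S}S}S}S => {{{{{}}S}S}S}S => {{{{{}}{}}S}S}S => {{{{{}}{}}{}}S}S => {{{{{}}{}}{}}{}}S => {{{{{}}{}}{}}{}}{}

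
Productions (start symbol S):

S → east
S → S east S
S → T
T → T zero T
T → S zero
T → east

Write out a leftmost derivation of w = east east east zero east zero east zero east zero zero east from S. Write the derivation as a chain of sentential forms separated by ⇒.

S ⇒ T ⇒ T zero T ⇒ S zero zero T ⇒ S east S zero zero T ⇒ east east S zero zero T ⇒ east east T zero zero T ⇒ east east T zero T zero zero T ⇒ east east T zero T zero T zero zero T ⇒ east east east zero T zero T zero zero T ⇒ east east east zero T zero T zero T zero zero T ⇒ east east east zero east zero T zero T zero zero T ⇒ east east east zero east zero east zero T zero zero T ⇒ east east east zero east zero east zero east zero zero T ⇒ east east east zero east zero east zero east zero zero east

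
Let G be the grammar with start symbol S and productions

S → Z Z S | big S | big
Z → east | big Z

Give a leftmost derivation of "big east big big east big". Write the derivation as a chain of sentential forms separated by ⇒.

S ⇒ Z Z S   [S → Z Z S]
Z Z S ⇒ big Z Z S   [Z → big Z]
big Z Z S ⇒ big east Z S   [Z → east]
big east Z S ⇒ big east big Z S   [Z → big Z]
big east big Z S ⇒ big east big big Z S   [Z → big Z]
big east big big Z S ⇒ big east big big east S   [Z → east]
big east big big east S ⇒ big east big big east big   [S → big]

S ⇒ Z Z S ⇒ big Z Z S ⇒ big east Z S ⇒ big east big Z S ⇒ big east big big Z S ⇒ big east big big east S ⇒ big east big big east big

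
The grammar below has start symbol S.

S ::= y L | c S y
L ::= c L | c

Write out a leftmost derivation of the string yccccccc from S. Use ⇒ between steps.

S ⇒ yL ⇒ ycL ⇒ yccL ⇒ ycccL ⇒ yccccL ⇒ ycccccL ⇒ yccccccL ⇒ yccccccc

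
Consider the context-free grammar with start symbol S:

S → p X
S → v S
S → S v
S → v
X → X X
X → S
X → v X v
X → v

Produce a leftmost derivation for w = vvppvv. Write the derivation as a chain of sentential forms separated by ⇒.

S ⇒ Sv ⇒ vSv ⇒ vvSv ⇒ vvpXv ⇒ vvpSv ⇒ vvppXv ⇒ vvppvv

S ⇒ Sv   [S → S v]
Sv ⇒ vSv   [S → v S]
vSv ⇒ vvSv   [S → v S]
vvSv ⇒ vvpXv   [S → p X]
vvpXv ⇒ vvpSv   [X → S]
vvpSv ⇒ vvppXv   [S → p X]
vvppXv ⇒ vvppvv   [X → v]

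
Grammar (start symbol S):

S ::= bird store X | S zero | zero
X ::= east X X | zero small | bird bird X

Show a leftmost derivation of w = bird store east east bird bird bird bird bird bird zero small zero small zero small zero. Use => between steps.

S => S zero => bird store X zero => bird store east X X zero => bird store east east X X X zero => bird store east east bird bird X X X zero => bird store east east bird bird bird bird X X X zero => bird store east east bird bird bird bird bird bird X X X zero => bird store east east bird bird bird bird bird bird zero small X X zero => bird store east east bird bird bird bird bird bird zero small zero small X zero => bird store east east bird bird bird bird bird bird zero small zero small zero small zero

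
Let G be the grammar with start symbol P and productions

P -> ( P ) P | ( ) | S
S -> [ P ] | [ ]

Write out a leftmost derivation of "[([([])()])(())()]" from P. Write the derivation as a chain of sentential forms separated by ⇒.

P ⇒ S ⇒ [P] ⇒ [(P)P] ⇒ [(S)P] ⇒ [([P])P] ⇒ [([(P)P])P] ⇒ [([(S)P])P] ⇒ [([([])P])P] ⇒ [([([])()])P] ⇒ [([([])()])(P)P] ⇒ [([([])()])(())P] ⇒ [([([])()])(())()]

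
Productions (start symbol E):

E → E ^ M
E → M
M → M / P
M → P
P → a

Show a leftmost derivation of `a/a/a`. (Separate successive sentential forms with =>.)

E=>M=>M/P=>M/P/P=>P/P/P=>a/P/P=>a/a/P=>a/a/a

E => M   [E → M]
M => M/P   [M → M / P]
M/P => M/P/P   [M → M / P]
M/P/P => P/P/P   [M → P]
P/P/P => a/P/P   [P → a]
a/P/P => a/a/P   [P → a]
a/a/P => a/a/a   [P → a]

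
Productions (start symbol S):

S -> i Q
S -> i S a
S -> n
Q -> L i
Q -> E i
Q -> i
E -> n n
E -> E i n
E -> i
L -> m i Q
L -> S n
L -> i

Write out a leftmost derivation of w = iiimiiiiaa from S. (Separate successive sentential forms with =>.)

S => iSa => iiSaa => iiiQaa => iiiLiaa => iiimiQiaa => iiimiLiiaa => iiimiiiiaa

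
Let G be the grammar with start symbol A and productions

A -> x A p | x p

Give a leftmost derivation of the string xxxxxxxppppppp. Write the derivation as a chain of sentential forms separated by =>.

A => xAp => xxApp => xxxAppp => xxxxApppp => xxxxxAppppp => xxxxxxApppppp => xxxxxxxppppppp

A => xAp   [A -> x A p]
xAp => xxApp   [A -> x A p]
xxApp => xxxAppp   [A -> x A p]
xxxAppp => xxxxApppp   [A -> x A p]
xxxxApppp => xxxxxAppppp   [A -> x A p]
xxxxxAppppp => xxxxxxApppppp   [A -> x A p]
xxxxxxApppppp => xxxxxxxppppppp   [A -> x p]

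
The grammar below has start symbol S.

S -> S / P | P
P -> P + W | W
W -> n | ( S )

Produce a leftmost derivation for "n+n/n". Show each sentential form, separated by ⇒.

S ⇒ S/P ⇒ P/P ⇒ P+W/P ⇒ W+W/P ⇒ n+W/P ⇒ n+n/P ⇒ n+n/W ⇒ n+n/n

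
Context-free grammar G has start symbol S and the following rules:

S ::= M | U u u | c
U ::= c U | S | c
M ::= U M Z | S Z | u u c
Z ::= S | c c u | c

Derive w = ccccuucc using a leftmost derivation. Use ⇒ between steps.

S ⇒ M ⇒ UMZ ⇒ cUMZ ⇒ ccUMZ ⇒ cccUMZ ⇒ ccccMZ ⇒ ccccuucZ ⇒ ccccuucc

S ⇒ M   [S ::= M]
M ⇒ UMZ   [M ::= U M Z]
UMZ ⇒ cUMZ   [U ::= c U]
cUMZ ⇒ ccUMZ   [U ::= c U]
ccUMZ ⇒ cccUMZ   [U ::= c U]
cccUMZ ⇒ ccccMZ   [U ::= c]
ccccMZ ⇒ ccccuucZ   [M ::= u u c]
ccccuucZ ⇒ ccccuucc   [Z ::= c]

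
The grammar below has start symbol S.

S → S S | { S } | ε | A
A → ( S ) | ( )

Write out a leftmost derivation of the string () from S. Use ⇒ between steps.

S ⇒ A ⇒ (S) ⇒ ()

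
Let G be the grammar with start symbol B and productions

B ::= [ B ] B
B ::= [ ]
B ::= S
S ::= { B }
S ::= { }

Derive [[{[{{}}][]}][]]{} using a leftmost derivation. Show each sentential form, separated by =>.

B => [B]B => [[B]B]B => [[S]B]B => [[{B}]B]B => [[{[B]B}]B]B => [[{[S]B}]B]B => [[{[{B}]B}]B]B => [[{[{S}]B}]B]B => [[{[{{}}]B}]B]B => [[{[{{}}][]}]B]B => [[{[{{}}][]}][]]B => [[{[{{}}][]}][]]S => [[{[{{}}][]}][]]{}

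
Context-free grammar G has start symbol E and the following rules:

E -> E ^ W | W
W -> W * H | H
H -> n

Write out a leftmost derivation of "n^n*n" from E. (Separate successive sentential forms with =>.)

E => E^W   [E -> E ^ W]
E^W => W^W   [E -> W]
W^W => H^W   [W -> H]
H^W => n^W   [H -> n]
n^W => n^W*H   [W -> W * H]
n^W*H => n^H*H   [W -> H]
n^H*H => n^n*H   [H -> n]
n^n*H => n^n*n   [H -> n]

E => E^W => W^W => H^W => n^W => n^W*H => n^H*H => n^n*H => n^n*n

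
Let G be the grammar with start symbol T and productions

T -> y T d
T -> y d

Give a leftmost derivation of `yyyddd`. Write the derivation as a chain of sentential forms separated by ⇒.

T ⇒ yTd   [T -> y T d]
yTd ⇒ yyTdd   [T -> y T d]
yyTdd ⇒ yyyddd   [T -> y d]

T ⇒ yTd ⇒ yyTdd ⇒ yyyddd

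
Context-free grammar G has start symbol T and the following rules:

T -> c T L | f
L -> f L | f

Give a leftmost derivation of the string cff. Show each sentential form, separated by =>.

T => cTL   [T -> c T L]
cTL => cfL   [T -> f]
cfL => cff   [L -> f]

T=>cTL=>cfL=>cff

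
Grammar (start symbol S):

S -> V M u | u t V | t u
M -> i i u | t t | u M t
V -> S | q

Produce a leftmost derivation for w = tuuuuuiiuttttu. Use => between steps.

S => VMu => SMu => tuMu => tuuMtu => tuuuMttu => tuuuuMtttu => tuuuuuMttttu => tuuuuuiiuttttu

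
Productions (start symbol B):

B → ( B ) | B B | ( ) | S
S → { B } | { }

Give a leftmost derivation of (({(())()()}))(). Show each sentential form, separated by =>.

B => BB   [B → B B]
BB => (B)B   [B → ( B )]
(B)B => ((B))B   [B → ( B )]
((B))B => ((S))B   [B → S]
((S))B => (({B}))B   [S → { B }]
(({B}))B => (({BB}))B   [B → B B]
(({BB}))B => (({BBB}))B   [B → B B]
(({BBB}))B => (({(B)BB}))B   [B → ( B )]
(({(B)BB}))B => (({(())BB}))B   [B → ( )]
(({(())BB}))B => (({(())()B}))B   [B → ( )]
(({(())()B}))B => (({(())()()}))B   [B → ( )]
(({(())()()}))B => (({(())()()}))()   [B → ( )]

B => BB => (B)B => ((B))B => ((S))B => (({B}))B => (({BB}))B => (({BBB}))B => (({(B)BB}))B => (({(())BB}))B => (({(())()B}))B => (({(())()()}))B => (({(())()()}))()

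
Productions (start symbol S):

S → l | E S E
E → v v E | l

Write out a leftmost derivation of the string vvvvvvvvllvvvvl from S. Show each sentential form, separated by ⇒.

S ⇒ ESE   [S → E S E]
ESE ⇒ vvESE   [E → v v E]
vvESE ⇒ vvvvESE   [E → v v E]
vvvvESE ⇒ vvvvvvESE   [E → v v E]
vvvvvvESE ⇒ vvvvvvvvESE   [E → v v E]
vvvvvvvvESE ⇒ vvvvvvvvlSE   [E → l]
vvvvvvvvlSE ⇒ vvvvvvvvllE   [S → l]
vvvvvvvvllE ⇒ vvvvvvvvllvvE   [E → v v E]
vvvvvvvvllvvE ⇒ vvvvvvvvllvvvvE   [E → v v E]
vvvvvvvvllvvvvE ⇒ vvvvvvvvllvvvvl   [E → l]

S ⇒ ESE ⇒ vvESE ⇒ vvvvESE ⇒ vvvvvvESE ⇒ vvvvvvvvESE ⇒ vvvvvvvvlSE ⇒ vvvvvvvvllE ⇒ vvvvvvvvllvvE ⇒ vvvvvvvvllvvvvE ⇒ vvvvvvvvllvvvvl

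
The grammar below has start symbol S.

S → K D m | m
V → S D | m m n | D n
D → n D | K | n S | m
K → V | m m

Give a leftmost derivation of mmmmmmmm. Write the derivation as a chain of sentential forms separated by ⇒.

S ⇒ KDm ⇒ mmDm ⇒ mmKm ⇒ mmVm ⇒ mmSDm ⇒ mmKDmDm ⇒ mmmmDmDm ⇒ mmmmmmDm ⇒ mmmmmmmm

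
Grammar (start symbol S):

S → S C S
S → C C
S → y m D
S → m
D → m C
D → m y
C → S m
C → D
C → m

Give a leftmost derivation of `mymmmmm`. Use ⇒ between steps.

S ⇒ SCS ⇒ SCSCS ⇒ CCCSCS ⇒ DCCSCS ⇒ myCCSCS ⇒ mymCSCS ⇒ mymmSCS ⇒ mymmmCS ⇒ mymmmmS ⇒ mymmmmm

S ⇒ SCS   [S → S C S]
SCS ⇒ SCSCS   [S → S C S]
SCSCS ⇒ CCCSCS   [S → C C]
CCCSCS ⇒ DCCSCS   [C → D]
DCCSCS ⇒ myCCSCS   [D → m y]
myCCSCS ⇒ mymCSCS   [C → m]
mymCSCS ⇒ mymmSCS   [C → m]
mymmSCS ⇒ mymmmCS   [S → m]
mymmmCS ⇒ mymmmmS   [C → m]
mymmmmS ⇒ mymmmmm   [S → m]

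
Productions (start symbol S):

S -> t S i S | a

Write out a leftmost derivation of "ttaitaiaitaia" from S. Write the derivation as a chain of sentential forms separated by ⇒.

S ⇒ tSiS ⇒ ttSiSiS ⇒ ttaiSiS ⇒ ttaitSiSiS ⇒ ttaitaiSiS ⇒ ttaitaiaiS ⇒ ttaitaiaitSiS ⇒ ttaitaiaitaiS ⇒ ttaitaiaitaia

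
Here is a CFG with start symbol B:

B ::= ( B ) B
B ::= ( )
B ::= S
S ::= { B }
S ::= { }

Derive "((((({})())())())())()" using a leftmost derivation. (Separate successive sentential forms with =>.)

B => (B)B => ((B)B)B => (((B)B)B)B => ((((B)B)B)B)B => (((((B)B)B)B)B)B => (((((S)B)B)B)B)B => ((((({})B)B)B)B)B => ((((({})())B)B)B)B => ((((({})())())B)B)B => ((((({})())())())B)B => ((((({})())())())())B => ((((({})())())())())()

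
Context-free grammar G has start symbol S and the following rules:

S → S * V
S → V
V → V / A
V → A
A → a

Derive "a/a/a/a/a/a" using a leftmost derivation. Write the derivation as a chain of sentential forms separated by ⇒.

S ⇒ V   [S → V]
V ⇒ V/A   [V → V / A]
V/A ⇒ V/A/A   [V → V / A]
V/A/A ⇒ V/A/A/A   [V → V / A]
V/A/A/A ⇒ V/A/A/A/A   [V → V / A]
V/A/A/A/A ⇒ V/A/A/A/A/A   [V → V / A]
V/A/A/A/A/A ⇒ A/A/A/A/A/A   [V → A]
A/A/A/A/A/A ⇒ a/A/A/A/A/A   [A → a]
a/A/A/A/A/A ⇒ a/a/A/A/A/A   [A → a]
a/a/A/A/A/A ⇒ a/a/a/A/A/A   [A → a]
a/a/a/A/A/A ⇒ a/a/a/a/A/A   [A → a]
a/a/a/a/A/A ⇒ a/a/a/a/a/A   [A → a]
a/a/a/a/a/A ⇒ a/a/a/a/a/a   [A → a]

S ⇒ V ⇒ V/A ⇒ V/A/A ⇒ V/A/A/A ⇒ V/A/A/A/A ⇒ V/A/A/A/A/A ⇒ A/A/A/A/A/A ⇒ a/A/A/A/A/A ⇒ a/a/A/A/A/A ⇒ a/a/a/A/A/A ⇒ a/a/a/a/A/A ⇒ a/a/a/a/a/A ⇒ a/a/a/a/a/a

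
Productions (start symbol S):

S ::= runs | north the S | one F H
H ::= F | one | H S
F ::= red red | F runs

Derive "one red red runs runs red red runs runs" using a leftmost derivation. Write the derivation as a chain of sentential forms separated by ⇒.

S ⇒ one F H ⇒ one F runs H ⇒ one F runs runs H ⇒ one red red runs runs H ⇒ one red red runs runs F ⇒ one red red runs runs F runs ⇒ one red red runs runs F runs runs ⇒ one red red runs runs red red runs runs

S ⇒ one F H   [S ::= one F H]
one F H ⇒ one F runs H   [F ::= F runs]
one F runs H ⇒ one F runs runs H   [F ::= F runs]
one F runs runs H ⇒ one red red runs runs H   [F ::= red red]
one red red runs runs H ⇒ one red red runs runs F   [H ::= F]
one red red runs runs F ⇒ one red red runs runs F runs   [F ::= F runs]
one red red runs runs F runs ⇒ one red red runs runs F runs runs   [F ::= F runs]
one red red runs runs F runs runs ⇒ one red red runs runs red red runs runs   [F ::= red red]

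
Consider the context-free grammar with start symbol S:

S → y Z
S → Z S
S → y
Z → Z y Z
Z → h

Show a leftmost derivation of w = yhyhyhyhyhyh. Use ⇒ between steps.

S ⇒ yZ ⇒ yZyZ ⇒ yhyZ ⇒ yhyZyZ ⇒ yhyZyZyZ ⇒ yhyZyZyZyZ ⇒ yhyhyZyZyZ ⇒ yhyhyZyZyZyZ ⇒ yhyhyhyZyZyZ ⇒ yhyhyhyhyZyZ ⇒ yhyhyhyhyhyZ ⇒ yhyhyhyhyhyh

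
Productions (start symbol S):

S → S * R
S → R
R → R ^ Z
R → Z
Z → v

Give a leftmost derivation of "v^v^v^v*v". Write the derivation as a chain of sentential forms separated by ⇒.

S ⇒ S*R ⇒ R*R ⇒ R^Z*R ⇒ R^Z^Z*R ⇒ R^Z^Z^Z*R ⇒ Z^Z^Z^Z*R ⇒ v^Z^Z^Z*R ⇒ v^v^Z^Z*R ⇒ v^v^v^Z*R ⇒ v^v^v^v*R ⇒ v^v^v^v*Z ⇒ v^v^v^v*v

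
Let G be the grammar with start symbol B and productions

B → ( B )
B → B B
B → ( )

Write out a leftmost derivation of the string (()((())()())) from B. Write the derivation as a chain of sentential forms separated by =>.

B => (B)   [B → ( B )]
(B) => (BB)   [B → B B]
(BB) => (()B)   [B → ( )]
(()B) => (()(B))   [B → ( B )]
(()(B)) => (()(BB))   [B → B B]
(()(BB)) => (()(BBB))   [B → B B]
(()(BBB)) => (()((B)BB))   [B → ( B )]
(()((B)BB)) => (()((())BB))   [B → ( )]
(()((())BB)) => (()((())()B))   [B → ( )]
(()((())()B)) => (()((())()()))   [B → ( )]

B => (B) => (BB) => (()B) => (()(B)) => (()(BB)) => (()(BBB)) => (()((B)BB)) => (()((())BB)) => (()((())()B)) => (()((())()()))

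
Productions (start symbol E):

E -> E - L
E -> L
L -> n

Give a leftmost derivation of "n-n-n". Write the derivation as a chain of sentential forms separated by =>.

E=>E-L=>E-L-L=>L-L-L=>n-L-L=>n-n-L=>n-n-n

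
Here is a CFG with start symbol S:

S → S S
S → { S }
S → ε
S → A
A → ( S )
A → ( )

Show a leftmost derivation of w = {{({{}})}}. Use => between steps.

S => {S} => {{S}} => {{A}} => {{(S)}} => {{({S})}} => {{({{S}})}} => {{({{}})}}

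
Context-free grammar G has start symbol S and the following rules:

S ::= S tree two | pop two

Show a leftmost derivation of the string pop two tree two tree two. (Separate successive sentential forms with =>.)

S => S tree two   [S ::= S tree two]
S tree two => S tree two tree two   [S ::= S tree two]
S tree two tree two => pop two tree two tree two   [S ::= pop two]

S => S tree two => S tree two tree two => pop two tree two tree two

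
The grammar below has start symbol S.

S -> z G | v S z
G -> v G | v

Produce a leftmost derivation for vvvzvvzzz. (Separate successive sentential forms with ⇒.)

S⇒vSz⇒vvSzz⇒vvvSzzz⇒vvvzGzzz⇒vvvzvGzzz⇒vvvzvvzzz

S ⇒ vSz   [S -> v S z]
vSz ⇒ vvSzz   [S -> v S z]
vvSzz ⇒ vvvSzzz   [S -> v S z]
vvvSzzz ⇒ vvvzGzzz   [S -> z G]
vvvzGzzz ⇒ vvvzvGzzz   [G -> v G]
vvvzvGzzz ⇒ vvvzvvzzz   [G -> v]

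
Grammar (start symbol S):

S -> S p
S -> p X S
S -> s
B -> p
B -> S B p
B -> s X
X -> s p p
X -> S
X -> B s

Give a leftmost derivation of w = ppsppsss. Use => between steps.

S => pXS   [S -> p X S]
pXS => pSS   [X -> S]
pSS => ppXSS   [S -> p X S]
ppXSS => ppBsSS   [X -> B s]
ppBsSS => ppSBpsSS   [B -> S B p]
ppSBpsSS => ppsBpsSS   [S -> s]
ppsBpsSS => ppsppsSS   [B -> p]
ppsppsSS => ppsppssS   [S -> s]
ppsppssS => ppsppsss   [S -> s]

S => pXS => pSS => ppXSS => ppBsSS => ppSBpsSS => ppsBpsSS => ppsppsSS => ppsppssS => ppsppsss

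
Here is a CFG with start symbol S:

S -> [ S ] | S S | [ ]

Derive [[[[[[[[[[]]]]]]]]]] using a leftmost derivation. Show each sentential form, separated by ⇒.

S⇒[S]⇒[[S]]⇒[[[S]]]⇒[[[[S]]]]⇒[[[[[S]]]]]⇒[[[[[[S]]]]]]⇒[[[[[[[S]]]]]]]⇒[[[[[[[[S]]]]]]]]⇒[[[[[[[[[S]]]]]]]]]⇒[[[[[[[[[[]]]]]]]]]]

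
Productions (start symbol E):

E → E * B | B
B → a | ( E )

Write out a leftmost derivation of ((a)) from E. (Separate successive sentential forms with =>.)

E => B   [E → B]
B => (E)   [B → ( E )]
(E) => (B)   [E → B]
(B) => ((E))   [B → ( E )]
((E)) => ((B))   [E → B]
((B)) => ((a))   [B → a]

E=>B=>(E)=>(B)=>((E))=>((B))=>((a))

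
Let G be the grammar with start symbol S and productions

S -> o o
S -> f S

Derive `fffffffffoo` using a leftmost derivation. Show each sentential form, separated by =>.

S => fS => ffS => fffS => ffffS => fffffS => ffffffS => fffffffS => ffffffffS => fffffffffS => fffffffffoo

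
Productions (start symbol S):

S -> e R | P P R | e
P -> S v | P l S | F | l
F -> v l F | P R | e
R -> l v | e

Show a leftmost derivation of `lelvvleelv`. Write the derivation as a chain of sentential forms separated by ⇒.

S ⇒ PPR ⇒ lPR ⇒ lPlSR ⇒ lSvlSR ⇒ leRvlSR ⇒ lelvvlSR ⇒ lelvvleRR ⇒ lelvvleeR ⇒ lelvvleelv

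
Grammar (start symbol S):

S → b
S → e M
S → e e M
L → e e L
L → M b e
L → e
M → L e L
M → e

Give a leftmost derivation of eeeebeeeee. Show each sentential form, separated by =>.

S=>eM=>eLeL=>eMbeeL=>eLeLbeeL=>eeeLbeeL=>eeeebeeL=>eeeebeeeeL=>eeeebeeeee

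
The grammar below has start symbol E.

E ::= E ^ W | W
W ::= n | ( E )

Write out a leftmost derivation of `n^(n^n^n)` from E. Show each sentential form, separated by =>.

E => E^W   [E ::= E ^ W]
E^W => W^W   [E ::= W]
W^W => n^W   [W ::= n]
n^W => n^(E)   [W ::= ( E )]
n^(E) => n^(E^W)   [E ::= E ^ W]
n^(E^W) => n^(E^W^W)   [E ::= E ^ W]
n^(E^W^W) => n^(W^W^W)   [E ::= W]
n^(W^W^W) => n^(n^W^W)   [W ::= n]
n^(n^W^W) => n^(n^n^W)   [W ::= n]
n^(n^n^W) => n^(n^n^n)   [W ::= n]

E => E^W => W^W => n^W => n^(E) => n^(E^W) => n^(E^W^W) => n^(W^W^W) => n^(n^W^W) => n^(n^n^W) => n^(n^n^n)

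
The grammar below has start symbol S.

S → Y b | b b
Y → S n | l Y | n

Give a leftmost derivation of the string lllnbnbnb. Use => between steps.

S => Yb => lYb => lSnb => lYbnb => lSnbnb => lYbnbnb => llYbnbnb => lllYbnbnb => lllnbnbnb

S => Yb   [S → Y b]
Yb => lYb   [Y → l Y]
lYb => lSnb   [Y → S n]
lSnb => lYbnb   [S → Y b]
lYbnb => lSnbnb   [Y → S n]
lSnbnb => lYbnbnb   [S → Y b]
lYbnbnb => llYbnbnb   [Y → l Y]
llYbnbnb => lllYbnbnb   [Y → l Y]
lllYbnbnb => lllnbnbnb   [Y → n]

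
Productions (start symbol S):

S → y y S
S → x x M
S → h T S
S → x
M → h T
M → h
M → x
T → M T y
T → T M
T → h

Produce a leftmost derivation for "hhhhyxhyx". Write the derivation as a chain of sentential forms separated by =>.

S => hTS => hMTyS => hhTTyS => hhTMTyS => hhMTyMTyS => hhhTyMTyS => hhhhyMTyS => hhhhyxTyS => hhhhyxhyS => hhhhyxhyx

S => hTS   [S → h T S]
hTS => hMTyS   [T → M T y]
hMTyS => hhTTyS   [M → h T]
hhTTyS => hhTMTyS   [T → T M]
hhTMTyS => hhMTyMTyS   [T → M T y]
hhMTyMTyS => hhhTyMTyS   [M → h]
hhhTyMTyS => hhhhyMTyS   [T → h]
hhhhyMTyS => hhhhyxTyS   [M → x]
hhhhyxTyS => hhhhyxhyS   [T → h]
hhhhyxhyS => hhhhyxhyx   [S → x]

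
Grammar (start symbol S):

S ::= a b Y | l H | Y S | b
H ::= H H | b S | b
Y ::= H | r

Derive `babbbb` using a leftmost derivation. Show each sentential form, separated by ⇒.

S⇒YS⇒HS⇒bSS⇒babYS⇒babHS⇒babHHS⇒babbHS⇒babbbS⇒babbbb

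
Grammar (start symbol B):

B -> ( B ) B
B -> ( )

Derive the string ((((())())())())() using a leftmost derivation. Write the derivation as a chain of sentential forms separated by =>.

B => (B)B   [B -> ( B ) B]
(B)B => ((B)B)B   [B -> ( B ) B]
((B)B)B => (((B)B)B)B   [B -> ( B ) B]
(((B)B)B)B => ((((B)B)B)B)B   [B -> ( B ) B]
((((B)B)B)B)B => ((((())B)B)B)B   [B -> ( )]
((((())B)B)B)B => ((((())())B)B)B   [B -> ( )]
((((())())B)B)B => ((((())())())B)B   [B -> ( )]
((((())())())B)B => ((((())())())())B   [B -> ( )]
((((())())())())B => ((((())())())())()   [B -> ( )]

B => (B)B => ((B)B)B => (((B)B)B)B => ((((B)B)B)B)B => ((((())B)B)B)B => ((((())())B)B)B => ((((())())())B)B => ((((())())())())B => ((((())())())())()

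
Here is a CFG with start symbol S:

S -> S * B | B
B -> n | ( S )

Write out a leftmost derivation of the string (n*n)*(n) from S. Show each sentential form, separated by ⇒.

S ⇒ S*B ⇒ B*B ⇒ (S)*B ⇒ (S*B)*B ⇒ (B*B)*B ⇒ (n*B)*B ⇒ (n*n)*B ⇒ (n*n)*(S) ⇒ (n*n)*(B) ⇒ (n*n)*(n)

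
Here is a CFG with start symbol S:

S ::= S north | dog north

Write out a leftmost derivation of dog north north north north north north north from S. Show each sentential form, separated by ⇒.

S ⇒ S north ⇒ S north north ⇒ S north north north ⇒ S north north north north ⇒ S north north north north north ⇒ S north north north north north north ⇒ dog north north north north north north north

S ⇒ S north   [S ::= S north]
S north ⇒ S north north   [S ::= S north]
S north north ⇒ S north north north   [S ::= S north]
S north north north ⇒ S north north north north   [S ::= S north]
S north north north north ⇒ S north north north north north   [S ::= S north]
S north north north north north ⇒ S north north north north north north   [S ::= S north]
S north north north north north north ⇒ dog north north north north north north north   [S ::= dog north]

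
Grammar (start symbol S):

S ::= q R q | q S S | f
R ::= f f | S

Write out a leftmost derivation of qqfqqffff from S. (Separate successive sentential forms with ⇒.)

S ⇒ qSS ⇒ qqSSS ⇒ qqfSS ⇒ qqfqSSS ⇒ qqfqqSSSS ⇒ qqfqqfSSS ⇒ qqfqqffSS ⇒ qqfqqfffS ⇒ qqfqqffff

S ⇒ qSS   [S ::= q S S]
qSS ⇒ qqSSS   [S ::= q S S]
qqSSS ⇒ qqfSS   [S ::= f]
qqfSS ⇒ qqfqSSS   [S ::= q S S]
qqfqSSS ⇒ qqfqqSSSS   [S ::= q S S]
qqfqqSSSS ⇒ qqfqqfSSS   [S ::= f]
qqfqqfSSS ⇒ qqfqqffSS   [S ::= f]
qqfqqffSS ⇒ qqfqqfffS   [S ::= f]
qqfqqfffS ⇒ qqfqqffff   [S ::= f]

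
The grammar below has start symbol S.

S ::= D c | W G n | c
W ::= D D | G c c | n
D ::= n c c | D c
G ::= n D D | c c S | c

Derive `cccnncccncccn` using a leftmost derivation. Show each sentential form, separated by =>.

S => WGn => GccGn => cccGn => cccnDDn => cccnDcDn => cccnncccDn => cccnncccDcn => cccnncccncccn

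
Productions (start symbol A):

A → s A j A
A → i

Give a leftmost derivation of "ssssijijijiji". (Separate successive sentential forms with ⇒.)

A⇒sAjA⇒ssAjAjA⇒sssAjAjAjA⇒ssssAjAjAjAjA⇒ssssijAjAjAjA⇒ssssijijAjAjA⇒ssssijijijAjA⇒ssssijijijijA⇒ssssijijijiji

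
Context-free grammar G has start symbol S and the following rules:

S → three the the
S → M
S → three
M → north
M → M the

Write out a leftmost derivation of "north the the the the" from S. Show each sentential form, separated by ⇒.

S ⇒ M ⇒ M the ⇒ M the the ⇒ M the the the ⇒ M the the the the ⇒ north the the the the

S ⇒ M   [S → M]
M ⇒ M the   [M → M the]
M the ⇒ M the the   [M → M the]
M the the ⇒ M the the the   [M → M the]
M the the the ⇒ M the the the the   [M → M the]
M the the the the ⇒ north the the the the   [M → north]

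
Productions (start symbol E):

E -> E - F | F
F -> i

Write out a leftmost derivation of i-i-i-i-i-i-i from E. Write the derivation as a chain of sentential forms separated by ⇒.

E⇒E-F⇒E-F-F⇒E-F-F-F⇒E-F-F-F-F⇒E-F-F-F-F-F⇒E-F-F-F-F-F-F⇒F-F-F-F-F-F-F⇒i-F-F-F-F-F-F⇒i-i-F-F-F-F-F⇒i-i-i-F-F-F-F⇒i-i-i-i-F-F-F⇒i-i-i-i-i-F-F⇒i-i-i-i-i-i-F⇒i-i-i-i-i-i-i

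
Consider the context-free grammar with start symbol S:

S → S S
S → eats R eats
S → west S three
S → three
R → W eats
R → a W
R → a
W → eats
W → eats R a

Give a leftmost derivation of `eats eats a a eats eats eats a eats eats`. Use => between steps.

S => S S   [S → S S]
S S => eats R eats S   [S → eats R eats]
eats R eats S => eats W eats eats S   [R → W eats]
eats W eats eats S => eats eats R a eats eats S   [W → eats R a]
eats eats R a eats eats S => eats eats a a eats eats S   [R → a]
eats eats a a eats eats S => eats eats a a eats eats eats R eats   [S → eats R eats]
eats eats a a eats eats eats R eats => eats eats a a eats eats eats a W eats   [R → a W]
eats eats a a eats eats eats a W eats => eats eats a a eats eats eats a eats eats   [W → eats]

S => S S => eats R eats S => eats W eats eats S => eats eats R a eats eats S => eats eats a a eats eats S => eats eats a a eats eats eats R eats => eats eats a a eats eats eats a W eats => eats eats a a eats eats eats a eats eats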